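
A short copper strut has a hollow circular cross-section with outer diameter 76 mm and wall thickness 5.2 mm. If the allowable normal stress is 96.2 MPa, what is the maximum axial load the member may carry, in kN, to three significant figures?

111 kN

A = 1157 mm².
P_max = σ_allow · A = 96.2 · 1157 = 111300 N = 111.3 kN.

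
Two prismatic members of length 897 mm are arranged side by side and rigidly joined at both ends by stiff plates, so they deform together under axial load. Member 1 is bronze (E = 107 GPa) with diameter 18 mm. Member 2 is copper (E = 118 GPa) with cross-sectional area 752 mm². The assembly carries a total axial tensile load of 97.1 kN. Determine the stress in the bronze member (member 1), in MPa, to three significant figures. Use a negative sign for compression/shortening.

89.6 MPa

A_1 = 254.5 mm².
Equal strain + equilibrium ⇒ each member carries load in proportion to AE: A₁E₁ = 27230000 N, A₂E₂ = 88740000 N, ΣAE = 116000000 N.
σ₁ = P·E₁/ΣAE = 97100·107000/116000000 = 89.59 MPa.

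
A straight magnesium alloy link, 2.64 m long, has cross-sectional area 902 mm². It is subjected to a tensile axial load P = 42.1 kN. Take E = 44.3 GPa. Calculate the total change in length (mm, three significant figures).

2.78 mm

δ_mech = NL/(AE) = 42100·2640/(902·44300) = 2.781 mm.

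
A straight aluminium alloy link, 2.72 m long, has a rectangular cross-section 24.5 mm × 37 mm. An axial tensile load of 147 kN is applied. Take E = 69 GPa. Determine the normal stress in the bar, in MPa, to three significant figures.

162 MPa

A = 906.5 mm².
σ = N/A = 147000/906.5 = 162.2 MPa.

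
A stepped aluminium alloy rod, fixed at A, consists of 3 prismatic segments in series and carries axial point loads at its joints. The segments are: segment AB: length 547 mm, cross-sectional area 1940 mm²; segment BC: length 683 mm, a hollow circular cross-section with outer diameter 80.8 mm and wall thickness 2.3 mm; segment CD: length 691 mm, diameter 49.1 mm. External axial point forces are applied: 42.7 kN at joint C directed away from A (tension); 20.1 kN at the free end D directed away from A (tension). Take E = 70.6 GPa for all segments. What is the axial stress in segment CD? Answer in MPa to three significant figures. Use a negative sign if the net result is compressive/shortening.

10.6 MPa

Internal axial forces (sectioning from the free end, tension +): N_CD = 20.1 kN, N_BC = 62.8 kN, N_AB = 62.8 kN.
A_CD = 1893 mm².
σ_CD = N_CD/A_CD = 20100/1893 = 10.62 MPa.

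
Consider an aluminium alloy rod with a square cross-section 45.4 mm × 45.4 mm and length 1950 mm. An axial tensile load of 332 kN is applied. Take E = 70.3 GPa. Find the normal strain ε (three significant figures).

A = 2061 mm².
σ = N/A = 161.1 MPa; ε = σ/E = 161.1/70300 = 2.291e-03.

0.00229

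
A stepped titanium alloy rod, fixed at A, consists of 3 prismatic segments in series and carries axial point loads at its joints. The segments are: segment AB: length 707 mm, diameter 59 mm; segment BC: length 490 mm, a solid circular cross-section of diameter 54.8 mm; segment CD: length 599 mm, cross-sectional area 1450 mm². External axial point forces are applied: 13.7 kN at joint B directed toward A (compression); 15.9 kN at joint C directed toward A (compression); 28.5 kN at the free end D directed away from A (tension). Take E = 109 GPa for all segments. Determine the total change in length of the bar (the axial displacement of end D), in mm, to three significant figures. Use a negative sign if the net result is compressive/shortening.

0.129 mm

Internal axial forces (sectioning from the free end, tension +): N_CD = 28.5 kN, N_BC = 12.6 kN, N_AB = -1.1 kN.
A_AB = 2734 mm².
A_BC = 2359 mm².
δ_AB = -1100·707/(2734·109000) = -0.00261 mm
δ_BC = 12600·490/(2359·109000) = 0.02402 mm
δ_CD = 28500·599/(1450·109000) = 0.108 mm
δ = Σδ_i = 0.1294 mm.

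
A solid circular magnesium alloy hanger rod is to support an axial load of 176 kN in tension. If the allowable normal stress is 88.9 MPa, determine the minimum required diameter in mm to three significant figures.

50.2 mm

Required area A ≥ P/σ_allow = 176000/88.9 = 1980 mm².
For a solid circular section, d ≥ √(4A/π) = 50.21 mm.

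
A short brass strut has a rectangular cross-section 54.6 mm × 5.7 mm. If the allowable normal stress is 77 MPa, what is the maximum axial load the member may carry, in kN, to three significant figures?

A = 311.2 mm².
P_max = σ_allow · A = 77 · 311.2 = 23960 N = 23.96 kN.

24.0 kN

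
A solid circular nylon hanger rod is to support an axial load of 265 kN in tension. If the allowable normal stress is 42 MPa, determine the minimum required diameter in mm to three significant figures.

89.6 mm

Required area A ≥ P/σ_allow = 265000/42 = 6310 mm².
For a solid circular section, d ≥ √(4A/π) = 89.63 mm.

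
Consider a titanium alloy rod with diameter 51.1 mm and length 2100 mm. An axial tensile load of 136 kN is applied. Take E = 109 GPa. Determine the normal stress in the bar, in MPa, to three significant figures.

66.3 MPa

A = 2051 mm².
σ = N/A = 136000/2051 = 66.31 MPa.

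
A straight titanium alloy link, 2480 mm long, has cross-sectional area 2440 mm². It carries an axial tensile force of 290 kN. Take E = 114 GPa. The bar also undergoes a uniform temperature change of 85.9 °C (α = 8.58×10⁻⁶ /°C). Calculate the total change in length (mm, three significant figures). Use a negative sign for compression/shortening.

δ_mech = NL/(AE) = 290000·2480/(2440·114000) = 2.586 mm.
δ_thermal = αLΔT = 8.58e-6·2480·85.9 = 1.828 mm.
δ = δ_mech + δ_thermal = 4.413 mm.

4.41 mm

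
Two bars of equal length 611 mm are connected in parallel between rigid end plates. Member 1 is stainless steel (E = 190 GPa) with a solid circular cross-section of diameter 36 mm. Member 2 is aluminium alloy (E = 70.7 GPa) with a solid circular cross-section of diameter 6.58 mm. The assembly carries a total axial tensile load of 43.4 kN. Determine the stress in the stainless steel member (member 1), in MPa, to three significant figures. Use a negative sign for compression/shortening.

A_1 = 1018 mm².
A_2 = 34 mm².
Equal strain + equilibrium ⇒ each member carries load in proportion to AE: A₁E₁ = 193400000 N, A₂E₂ = 2404000 N, ΣAE = 195800000 N.
σ₁ = P·E₁/ΣAE = 43400·190000/195800000 = 42.11 MPa.

42.1 MPa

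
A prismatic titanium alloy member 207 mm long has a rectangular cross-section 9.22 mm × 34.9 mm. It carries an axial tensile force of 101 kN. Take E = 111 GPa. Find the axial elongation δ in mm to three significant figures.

A = 321.8 mm².
δ_mech = NL/(AE) = 101000·207/(321.8·111000) = 0.5853 mm.

0.585 mm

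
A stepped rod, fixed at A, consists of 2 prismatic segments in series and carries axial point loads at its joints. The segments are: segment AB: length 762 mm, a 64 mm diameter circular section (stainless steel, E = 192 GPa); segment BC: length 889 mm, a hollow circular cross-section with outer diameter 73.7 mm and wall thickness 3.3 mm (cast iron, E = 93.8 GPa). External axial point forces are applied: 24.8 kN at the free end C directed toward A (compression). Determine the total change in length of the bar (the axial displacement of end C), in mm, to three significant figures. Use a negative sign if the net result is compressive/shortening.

-0.353 mm

Internal axial forces (sectioning from the free end, tension +): N_BC = -24.8 kN, N_AB = -24.8 kN.
A_AB = 3217 mm².
A_BC = 729.9 mm².
δ_AB = -24800·762/(3217·192000) = -0.0306 mm
δ_BC = -24800·889/(729.9·93800) = -0.322 mm
δ = Σδ_i = -0.3526 mm.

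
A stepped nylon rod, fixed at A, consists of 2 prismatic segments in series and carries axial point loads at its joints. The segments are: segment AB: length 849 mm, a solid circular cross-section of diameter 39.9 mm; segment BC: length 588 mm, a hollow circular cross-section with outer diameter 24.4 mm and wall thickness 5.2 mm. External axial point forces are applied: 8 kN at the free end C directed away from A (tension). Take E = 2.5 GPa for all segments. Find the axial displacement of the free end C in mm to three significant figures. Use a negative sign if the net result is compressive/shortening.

8.17 mm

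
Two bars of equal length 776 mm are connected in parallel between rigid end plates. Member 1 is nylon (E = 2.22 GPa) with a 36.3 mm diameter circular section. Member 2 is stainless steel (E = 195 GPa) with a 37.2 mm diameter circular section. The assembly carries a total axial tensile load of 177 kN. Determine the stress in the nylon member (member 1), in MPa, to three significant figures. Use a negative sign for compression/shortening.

1.83 MPa

A_1 = 1035 mm².
A_2 = 1087 mm².
Equal strain + equilibrium ⇒ each member carries load in proportion to AE: A₁E₁ = 2298000 N, A₂E₂ = 211900000 N, ΣAE = 214200000 N.
σ₁ = P·E₁/ΣAE = 177000·2220/214200000 = 1.834 MPa.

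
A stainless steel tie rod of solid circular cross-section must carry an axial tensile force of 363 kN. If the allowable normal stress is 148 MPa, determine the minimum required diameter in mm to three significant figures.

Required area A ≥ P/σ_allow = 363000/148 = 2453 mm².
For a solid circular section, d ≥ √(4A/π) = 55.88 mm.

55.9 mm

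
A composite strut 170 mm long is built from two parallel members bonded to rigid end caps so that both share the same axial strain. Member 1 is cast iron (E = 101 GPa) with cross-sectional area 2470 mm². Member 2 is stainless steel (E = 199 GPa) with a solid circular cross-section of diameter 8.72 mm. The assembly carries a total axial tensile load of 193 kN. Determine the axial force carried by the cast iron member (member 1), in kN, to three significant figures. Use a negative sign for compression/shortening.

184 kN

A_2 = 59.72 mm².
Equal strain + equilibrium ⇒ each member carries load in proportion to AE: A₁E₁ = 249500000 N, A₂E₂ = 11880000 N, ΣAE = 261400000 N.
F₁ = P·A₁E₁/ΣAE = 193000·249500000/261400000 = 184200 N.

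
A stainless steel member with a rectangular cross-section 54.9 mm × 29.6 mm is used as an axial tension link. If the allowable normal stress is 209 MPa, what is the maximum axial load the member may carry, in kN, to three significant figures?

A = 1625 mm².
P_max = σ_allow · A = 209 · 1625 = 339600 N = 339.6 kN.

340 kN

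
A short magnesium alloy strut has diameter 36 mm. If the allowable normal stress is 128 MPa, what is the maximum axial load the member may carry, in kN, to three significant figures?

A = 1018 mm².
P_max = σ_allow · A = 128 · 1018 = 130300 N = 130.3 kN.

130 kN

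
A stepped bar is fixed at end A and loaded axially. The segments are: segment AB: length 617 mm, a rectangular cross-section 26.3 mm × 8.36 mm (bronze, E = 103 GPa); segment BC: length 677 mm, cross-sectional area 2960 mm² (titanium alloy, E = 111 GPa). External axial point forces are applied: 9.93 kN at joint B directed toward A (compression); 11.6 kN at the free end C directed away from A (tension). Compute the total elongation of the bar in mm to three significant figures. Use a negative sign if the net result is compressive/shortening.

Internal axial forces (sectioning from the free end, tension +): N_BC = 11.6 kN, N_AB = 1.67 kN.
A_AB = 219.9 mm².
δ_AB = 1670·617/(219.9·103000) = 0.0455 mm
δ_BC = 11600·677/(2960·111000) = 0.0239 mm
δ = Σδ_i = 0.0694 mm.

0.0694 mm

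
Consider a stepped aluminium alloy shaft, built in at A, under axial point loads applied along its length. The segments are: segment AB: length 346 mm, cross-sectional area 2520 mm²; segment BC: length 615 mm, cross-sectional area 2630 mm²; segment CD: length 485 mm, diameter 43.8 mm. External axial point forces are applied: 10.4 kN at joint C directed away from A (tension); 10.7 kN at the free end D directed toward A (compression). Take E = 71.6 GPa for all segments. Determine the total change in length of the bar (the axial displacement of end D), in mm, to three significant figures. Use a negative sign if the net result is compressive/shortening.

-0.0497 mm

Internal axial forces (sectioning from the free end, tension +): N_CD = -10.7 kN, N_BC = -0.3 kN, N_AB = -0.3 kN.
A_CD = 1507 mm².
δ_AB = -300·346/(2520·71600) = -0.0005753 mm
δ_BC = -300·615/(2630·71600) = -0.0009798 mm
δ_CD = -10700·485/(1507·71600) = -0.0481 mm
δ = Σδ_i = -0.04966 mm.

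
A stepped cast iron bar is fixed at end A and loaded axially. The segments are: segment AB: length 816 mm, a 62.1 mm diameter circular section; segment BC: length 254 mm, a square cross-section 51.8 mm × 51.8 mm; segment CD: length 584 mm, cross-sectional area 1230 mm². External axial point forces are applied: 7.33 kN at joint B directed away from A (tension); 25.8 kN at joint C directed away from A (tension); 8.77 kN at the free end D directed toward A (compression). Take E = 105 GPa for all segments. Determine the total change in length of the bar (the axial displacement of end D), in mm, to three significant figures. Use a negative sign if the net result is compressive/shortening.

0.0382 mm

Internal axial forces (sectioning from the free end, tension +): N_CD = -8.77 kN, N_BC = 17.03 kN, N_AB = 24.36 kN.
A_AB = 3029 mm².
A_BC = 2683 mm².
δ_AB = 24360·816/(3029·105000) = 0.0625 mm
δ_BC = 17030·254/(2683·105000) = 0.01535 mm
δ_CD = -8770·584/(1230·105000) = -0.03966 mm
δ = Σδ_i = 0.0382 mm.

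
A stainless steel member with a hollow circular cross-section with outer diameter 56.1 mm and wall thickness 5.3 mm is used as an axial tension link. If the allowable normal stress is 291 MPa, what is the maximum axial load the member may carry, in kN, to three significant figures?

246 kN

A = 845.8 mm².
P_max = σ_allow · A = 291 · 845.8 = 246100 N = 246.1 kN.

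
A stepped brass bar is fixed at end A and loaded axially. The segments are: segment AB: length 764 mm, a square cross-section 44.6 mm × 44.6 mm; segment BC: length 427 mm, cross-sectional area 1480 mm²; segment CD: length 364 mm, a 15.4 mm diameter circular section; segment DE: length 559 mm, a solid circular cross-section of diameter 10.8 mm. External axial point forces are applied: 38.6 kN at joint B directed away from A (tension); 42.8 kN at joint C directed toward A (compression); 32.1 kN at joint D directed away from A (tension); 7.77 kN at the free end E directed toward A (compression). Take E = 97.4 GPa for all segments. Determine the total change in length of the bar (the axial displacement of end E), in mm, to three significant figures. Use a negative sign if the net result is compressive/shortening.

Internal axial forces (sectioning from the free end, tension +): N_DE = -7.77 kN, N_CD = 24.33 kN, N_BC = -18.47 kN, N_AB = 20.13 kN.
A_AB = 1989 mm².
A_CD = 186.3 mm².
A_DE = 91.61 mm².
δ_AB = 20130·764/(1989·97400) = 0.07938 mm
δ_BC = -18470·427/(1480·97400) = -0.05471 mm
δ_CD = 24330·364/(186.3·97400) = 0.4881 mm
δ_DE = -7770·559/(91.61·97400) = -0.4868 mm
δ = Σδ_i = 0.02603 mm.

0.0260 mm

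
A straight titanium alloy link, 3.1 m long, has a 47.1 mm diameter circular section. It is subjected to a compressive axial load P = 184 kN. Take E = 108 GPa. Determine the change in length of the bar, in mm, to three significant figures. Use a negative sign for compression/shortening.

A = 1742 mm².
δ_mech = NL/(AE) = -184000·3100/(1742·108000) = -3.031 mm.

-3.03 mm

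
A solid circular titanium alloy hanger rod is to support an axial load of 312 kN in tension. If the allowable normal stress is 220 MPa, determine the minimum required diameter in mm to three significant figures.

Required area A ≥ P/σ_allow = 312000/220 = 1418 mm².
For a solid circular section, d ≥ √(4A/π) = 42.49 mm.

42.5 mm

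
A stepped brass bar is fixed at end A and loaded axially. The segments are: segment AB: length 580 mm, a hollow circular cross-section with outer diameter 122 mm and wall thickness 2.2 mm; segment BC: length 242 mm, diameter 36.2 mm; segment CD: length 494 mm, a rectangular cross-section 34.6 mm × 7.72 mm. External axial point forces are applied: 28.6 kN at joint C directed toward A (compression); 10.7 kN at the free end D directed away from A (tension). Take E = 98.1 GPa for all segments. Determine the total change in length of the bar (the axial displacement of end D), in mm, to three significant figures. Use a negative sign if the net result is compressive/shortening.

0.0310 mm

Internal axial forces (sectioning from the free end, tension +): N_CD = 10.7 kN, N_BC = -17.9 kN, N_AB = -17.9 kN.
A_AB = 828 mm².
A_BC = 1029 mm².
A_CD = 267.1 mm².
δ_AB = -17900·580/(828·98100) = -0.1278 mm
δ_BC = -17900·242/(1029·98100) = -0.0429 mm
δ_CD = 10700·494/(267.1·98100) = 0.2017 mm
δ = Σδ_i = 0.031 mm.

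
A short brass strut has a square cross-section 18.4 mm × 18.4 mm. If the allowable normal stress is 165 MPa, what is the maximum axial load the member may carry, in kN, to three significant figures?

55.9 kN

A = 338.6 mm².
P_max = σ_allow · A = 165 · 338.6 = 55860 N = 55.86 kN.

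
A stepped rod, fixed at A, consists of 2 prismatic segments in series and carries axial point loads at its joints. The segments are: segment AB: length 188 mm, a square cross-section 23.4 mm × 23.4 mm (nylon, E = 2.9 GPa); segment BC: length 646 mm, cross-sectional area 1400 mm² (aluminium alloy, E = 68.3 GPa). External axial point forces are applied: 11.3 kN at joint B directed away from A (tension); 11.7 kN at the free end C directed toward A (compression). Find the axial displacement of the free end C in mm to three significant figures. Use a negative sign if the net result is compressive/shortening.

Internal axial forces (sectioning from the free end, tension +): N_BC = -11.7 kN, N_AB = -0.4 kN.
A_AB = 547.6 mm².
δ_AB = -400·188/(547.6·2900) = -0.04736 mm
δ_BC = -11700·646/(1400·68300) = -0.07904 mm
δ = Σδ_i = -0.1264 mm.

-0.126 mm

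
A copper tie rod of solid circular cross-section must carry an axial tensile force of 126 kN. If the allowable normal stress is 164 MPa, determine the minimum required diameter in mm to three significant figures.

31.3 mm

Required area A ≥ P/σ_allow = 126000/164 = 768.3 mm².
For a solid circular section, d ≥ √(4A/π) = 31.28 mm.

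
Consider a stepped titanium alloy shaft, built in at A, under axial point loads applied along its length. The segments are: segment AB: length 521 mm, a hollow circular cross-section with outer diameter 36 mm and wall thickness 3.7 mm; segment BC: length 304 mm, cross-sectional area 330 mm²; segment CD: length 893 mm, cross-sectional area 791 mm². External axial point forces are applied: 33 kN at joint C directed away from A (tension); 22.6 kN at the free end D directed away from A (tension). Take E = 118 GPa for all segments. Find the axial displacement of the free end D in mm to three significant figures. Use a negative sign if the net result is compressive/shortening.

Internal axial forces (sectioning from the free end, tension +): N_CD = 22.6 kN, N_BC = 55.6 kN, N_AB = 55.6 kN.
A_AB = 375.5 mm².
δ_AB = 55600·521/(375.5·118000) = 0.6538 mm
δ_BC = 55600·304/(330·118000) = 0.4341 mm
δ_CD = 22600·893/(791·118000) = 0.2162 mm
δ = Σδ_i = 1.304 mm.

1.30 mm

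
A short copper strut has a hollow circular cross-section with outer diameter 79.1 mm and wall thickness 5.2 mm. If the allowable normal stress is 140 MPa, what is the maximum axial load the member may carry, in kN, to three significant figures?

A = 1207 mm².
P_max = σ_allow · A = 140 · 1207 = 169000 N = 169 kN.

169 kN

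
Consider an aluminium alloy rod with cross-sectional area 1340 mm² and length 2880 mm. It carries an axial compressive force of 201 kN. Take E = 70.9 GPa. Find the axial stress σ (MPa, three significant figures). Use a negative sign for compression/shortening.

-150 MPa

σ = N/A = -201000/1340 = -150 MPa.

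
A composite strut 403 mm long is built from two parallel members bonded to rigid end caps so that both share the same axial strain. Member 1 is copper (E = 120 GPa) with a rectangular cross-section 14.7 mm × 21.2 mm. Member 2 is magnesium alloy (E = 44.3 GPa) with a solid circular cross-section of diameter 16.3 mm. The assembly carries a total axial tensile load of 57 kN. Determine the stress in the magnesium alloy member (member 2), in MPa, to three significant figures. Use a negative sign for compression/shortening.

54.1 MPa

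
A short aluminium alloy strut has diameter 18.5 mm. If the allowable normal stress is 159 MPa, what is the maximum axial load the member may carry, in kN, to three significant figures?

42.7 kN

A = 268.8 mm².
P_max = σ_allow · A = 159 · 268.8 = 42740 N = 42.74 kN.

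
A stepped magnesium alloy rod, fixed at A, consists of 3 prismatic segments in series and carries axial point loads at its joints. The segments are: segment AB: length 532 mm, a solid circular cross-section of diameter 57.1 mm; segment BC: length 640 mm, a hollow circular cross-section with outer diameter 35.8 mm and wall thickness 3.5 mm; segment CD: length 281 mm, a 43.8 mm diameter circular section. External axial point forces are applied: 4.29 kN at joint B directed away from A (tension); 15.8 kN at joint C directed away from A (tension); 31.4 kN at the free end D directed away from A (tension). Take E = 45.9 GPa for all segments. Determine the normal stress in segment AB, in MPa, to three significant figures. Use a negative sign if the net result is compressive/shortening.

Internal axial forces (sectioning from the free end, tension +): N_CD = 31.4 kN, N_BC = 47.2 kN, N_AB = 51.49 kN.
A_AB = 2561 mm².
σ_AB = N_AB/A_AB = 51490/2561 = 20.11 MPa.

20.1 MPa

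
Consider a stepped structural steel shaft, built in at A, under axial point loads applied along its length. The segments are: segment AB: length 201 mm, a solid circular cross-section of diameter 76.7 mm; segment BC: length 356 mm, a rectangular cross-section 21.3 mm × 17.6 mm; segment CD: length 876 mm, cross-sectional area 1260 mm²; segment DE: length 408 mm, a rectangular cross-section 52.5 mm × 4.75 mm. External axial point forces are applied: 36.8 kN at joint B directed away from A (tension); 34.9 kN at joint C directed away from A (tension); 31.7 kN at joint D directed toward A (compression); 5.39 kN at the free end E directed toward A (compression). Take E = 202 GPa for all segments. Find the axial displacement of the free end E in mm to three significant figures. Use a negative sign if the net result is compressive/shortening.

Internal axial forces (sectioning from the free end, tension +): N_DE = -5.39 kN, N_CD = -37.09 kN, N_BC = -2.19 kN, N_AB = 34.61 kN.
A_AB = 4620 mm².
A_BC = 374.9 mm².
A_DE = 249.4 mm².
δ_AB = 34610·201/(4620·202000) = 0.007454 mm
δ_BC = -2190·356/(374.9·202000) = -0.0103 mm
δ_CD = -37090·876/(1260·202000) = -0.1277 mm
δ_DE = -5390·408/(249.4·202000) = -0.04366 mm
δ = Σδ_i = -0.1742 mm.

-0.174 mm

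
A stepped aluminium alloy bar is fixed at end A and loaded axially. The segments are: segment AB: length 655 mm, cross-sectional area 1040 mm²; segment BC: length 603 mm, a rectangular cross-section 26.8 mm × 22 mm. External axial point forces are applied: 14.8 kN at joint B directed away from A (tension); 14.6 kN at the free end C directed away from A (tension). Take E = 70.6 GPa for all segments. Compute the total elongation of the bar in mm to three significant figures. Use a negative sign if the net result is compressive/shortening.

0.474 mm

Internal axial forces (sectioning from the free end, tension +): N_BC = 14.6 kN, N_AB = 29.4 kN.
A_BC = 589.6 mm².
δ_AB = 29400·655/(1040·70600) = 0.2623 mm
δ_BC = 14600·603/(589.6·70600) = 0.2115 mm
δ = Σδ_i = 0.4738 mm.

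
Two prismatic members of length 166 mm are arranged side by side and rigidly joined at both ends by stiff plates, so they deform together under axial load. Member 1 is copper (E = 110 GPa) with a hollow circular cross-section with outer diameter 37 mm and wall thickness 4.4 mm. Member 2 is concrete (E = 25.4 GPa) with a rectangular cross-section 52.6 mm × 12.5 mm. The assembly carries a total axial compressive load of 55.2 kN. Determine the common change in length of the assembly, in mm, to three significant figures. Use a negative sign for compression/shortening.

A_1 = 450.6 mm².
A_2 = 657.5 mm².
Equal strain + equilibrium ⇒ each member carries load in proportion to AE: A₁E₁ = 49570000 N, A₂E₂ = 16700000 N, ΣAE = 66270000 N.
δ = PL/ΣAE = -55200·166/66270000 = -0.1383 mm.

-0.138 mm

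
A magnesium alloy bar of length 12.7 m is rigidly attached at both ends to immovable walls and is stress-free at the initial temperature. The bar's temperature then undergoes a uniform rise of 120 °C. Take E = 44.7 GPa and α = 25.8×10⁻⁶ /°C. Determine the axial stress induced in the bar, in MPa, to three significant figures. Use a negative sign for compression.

-138 MPa

Free thermal expansion αLΔT = 25.8e-6 · 12700 · 120 = 39.32 mm.
The walls impose strain ε = −(39.32)/12700 = -3.0960e-03; σ = Eε = 44700 · -3.0960e-03 = -138.4 MPa.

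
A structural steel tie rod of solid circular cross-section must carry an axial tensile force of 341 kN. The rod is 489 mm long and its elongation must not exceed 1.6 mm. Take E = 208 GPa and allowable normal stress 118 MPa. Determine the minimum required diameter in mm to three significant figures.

Required area A ≥ P/σ_allow = 341000/118 = 2890 mm².
For a solid circular section, d ≥ √(4A/π) = 60.66 mm.
Elongation limit: A ≥ PL/(Eδ_allow) = 341000·489/(208000·1.6) = 501 mm² ⇒ d ≥ 25.26 mm.
The stress limit governs.

60.7 mm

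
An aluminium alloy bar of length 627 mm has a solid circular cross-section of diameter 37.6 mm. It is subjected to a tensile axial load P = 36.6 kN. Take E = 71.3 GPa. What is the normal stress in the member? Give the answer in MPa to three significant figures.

33.0 MPa

A = 1110 mm².
σ = N/A = 36600/1110 = 32.96 MPa.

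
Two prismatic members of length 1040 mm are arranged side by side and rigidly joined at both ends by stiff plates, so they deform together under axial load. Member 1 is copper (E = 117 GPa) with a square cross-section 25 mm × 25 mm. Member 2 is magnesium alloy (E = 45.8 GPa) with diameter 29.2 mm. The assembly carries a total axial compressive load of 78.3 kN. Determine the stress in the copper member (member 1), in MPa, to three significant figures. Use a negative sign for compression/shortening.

-88.3 MPa

A_1 = 625 mm².
A_2 = 669.7 mm².
Equal strain + equilibrium ⇒ each member carries load in proportion to AE: A₁E₁ = 73120000 N, A₂E₂ = 30670000 N, ΣAE = 103800000 N.
σ₁ = P·E₁/ΣAE = -78300·117000/103800000 = -88.26 MPa.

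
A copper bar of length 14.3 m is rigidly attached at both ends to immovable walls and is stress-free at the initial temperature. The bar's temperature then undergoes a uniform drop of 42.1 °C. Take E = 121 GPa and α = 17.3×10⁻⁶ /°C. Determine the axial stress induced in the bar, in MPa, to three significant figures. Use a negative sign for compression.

88.1 MPa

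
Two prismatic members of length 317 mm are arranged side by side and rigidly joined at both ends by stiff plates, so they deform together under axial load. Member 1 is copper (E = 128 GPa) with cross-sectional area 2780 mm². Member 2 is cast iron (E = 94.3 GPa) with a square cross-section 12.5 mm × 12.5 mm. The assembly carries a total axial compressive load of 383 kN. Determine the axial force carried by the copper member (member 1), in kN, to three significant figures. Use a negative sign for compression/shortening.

-368 kN

A_2 = 156.2 mm².
Equal strain + equilibrium ⇒ each member carries load in proportion to AE: A₁E₁ = 355800000 N, A₂E₂ = 14730000 N, ΣAE = 370600000 N.
F₁ = P·A₁E₁/ΣAE = -383000·355800000/370600000 = -367800 N.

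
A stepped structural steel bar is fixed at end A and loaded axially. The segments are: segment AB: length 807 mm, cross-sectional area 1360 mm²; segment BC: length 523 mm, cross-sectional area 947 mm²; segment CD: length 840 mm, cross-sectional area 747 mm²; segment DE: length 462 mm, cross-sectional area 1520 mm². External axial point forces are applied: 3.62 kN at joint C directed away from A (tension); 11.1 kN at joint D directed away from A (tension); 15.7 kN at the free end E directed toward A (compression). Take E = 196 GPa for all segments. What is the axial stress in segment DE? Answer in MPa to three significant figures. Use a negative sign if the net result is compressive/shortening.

-10.3 MPa

Internal axial forces (sectioning from the free end, tension +): N_DE = -15.7 kN, N_CD = -4.6 kN, N_BC = -0.98 kN, N_AB = -0.98 kN.
σ_DE = N_DE/A_DE = -15700/1520 = -10.33 MPa.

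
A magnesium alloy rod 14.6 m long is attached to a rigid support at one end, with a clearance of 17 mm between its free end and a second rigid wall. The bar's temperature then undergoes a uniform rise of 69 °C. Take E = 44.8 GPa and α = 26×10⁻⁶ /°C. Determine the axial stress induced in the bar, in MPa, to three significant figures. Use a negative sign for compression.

-28.2 MPa

Free thermal expansion αLΔT = 26e-6 · 14600 · 69 = 26.19 mm.
The walls engage after the gap closes; constrained expansion = 26.19 − 17 = 9.192 mm.
The walls impose strain ε = −(9.192)/14600 = -6.2962e-04; σ = Eε = 44800 · -6.2962e-04 = -28.21 MPa.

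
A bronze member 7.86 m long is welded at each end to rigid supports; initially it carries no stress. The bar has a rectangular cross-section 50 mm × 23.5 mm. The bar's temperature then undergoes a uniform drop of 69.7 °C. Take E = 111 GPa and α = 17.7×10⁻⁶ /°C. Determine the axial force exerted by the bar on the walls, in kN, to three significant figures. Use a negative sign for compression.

161 kN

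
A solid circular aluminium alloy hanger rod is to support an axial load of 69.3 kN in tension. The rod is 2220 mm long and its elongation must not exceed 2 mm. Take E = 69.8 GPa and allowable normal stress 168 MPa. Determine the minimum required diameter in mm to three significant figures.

Required area A ≥ P/σ_allow = 69300/168 = 412.5 mm².
For a solid circular section, d ≥ √(4A/π) = 22.92 mm.
Elongation limit: A ≥ PL/(Eδ_allow) = 69300·2220/(69800·2) = 1102 mm² ⇒ d ≥ 37.46 mm.
The elongation limit governs.

37.5 mm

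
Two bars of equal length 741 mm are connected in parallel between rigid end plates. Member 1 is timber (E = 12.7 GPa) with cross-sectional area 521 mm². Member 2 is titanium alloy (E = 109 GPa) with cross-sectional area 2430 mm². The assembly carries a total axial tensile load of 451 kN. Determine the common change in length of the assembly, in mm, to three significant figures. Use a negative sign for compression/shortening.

1.23 mm

Equal strain + equilibrium ⇒ each member carries load in proportion to AE: A₁E₁ = 6617000 N, A₂E₂ = 264900000 N, ΣAE = 271500000 N.
δ = PL/ΣAE = 451000·741/271500000 = 1.231 mm.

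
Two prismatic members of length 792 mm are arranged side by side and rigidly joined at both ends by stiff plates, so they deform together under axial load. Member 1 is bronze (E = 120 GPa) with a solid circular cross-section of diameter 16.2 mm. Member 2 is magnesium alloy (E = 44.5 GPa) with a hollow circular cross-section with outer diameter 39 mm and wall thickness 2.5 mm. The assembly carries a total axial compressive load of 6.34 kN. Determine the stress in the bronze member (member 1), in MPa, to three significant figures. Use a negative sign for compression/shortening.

A_1 = 206.1 mm².
A_2 = 286.7 mm².
Equal strain + equilibrium ⇒ each member carries load in proportion to AE: A₁E₁ = 24730000 N, A₂E₂ = 12760000 N, ΣAE = 37490000 N.
σ₁ = P·E₁/ΣAE = -6340·120000/37490000 = -20.29 MPa.

-20.3 MPa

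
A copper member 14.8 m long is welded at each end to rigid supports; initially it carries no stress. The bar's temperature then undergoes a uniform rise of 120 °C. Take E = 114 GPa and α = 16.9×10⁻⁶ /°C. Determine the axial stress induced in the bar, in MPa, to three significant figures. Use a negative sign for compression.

-231 MPa

Free thermal expansion αLΔT = 16.9e-6 · 14800 · 120 = 30.01 mm.
The walls impose strain ε = −(30.01)/14800 = -2.0280e-03; σ = Eε = 114000 · -2.0280e-03 = -231.2 MPa.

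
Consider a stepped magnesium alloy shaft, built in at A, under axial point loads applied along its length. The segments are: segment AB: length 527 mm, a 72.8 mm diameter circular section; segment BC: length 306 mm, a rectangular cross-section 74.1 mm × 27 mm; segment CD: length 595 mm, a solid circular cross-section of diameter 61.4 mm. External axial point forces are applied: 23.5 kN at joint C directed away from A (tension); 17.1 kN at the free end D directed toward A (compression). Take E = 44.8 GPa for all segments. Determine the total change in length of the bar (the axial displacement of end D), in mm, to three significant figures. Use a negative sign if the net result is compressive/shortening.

Internal axial forces (sectioning from the free end, tension +): N_CD = -17.1 kN, N_BC = 6.4 kN, N_AB = 6.4 kN.
A_AB = 4162 mm².
A_BC = 2001 mm².
A_CD = 2961 mm².
δ_AB = 6400·527/(4162·44800) = 0.01809 mm
δ_BC = 6400·306/(2001·44800) = 0.02185 mm
δ_CD = -17100·595/(2961·44800) = -0.0767 mm
δ = Σδ_i = -0.03677 mm.

-0.0368 mm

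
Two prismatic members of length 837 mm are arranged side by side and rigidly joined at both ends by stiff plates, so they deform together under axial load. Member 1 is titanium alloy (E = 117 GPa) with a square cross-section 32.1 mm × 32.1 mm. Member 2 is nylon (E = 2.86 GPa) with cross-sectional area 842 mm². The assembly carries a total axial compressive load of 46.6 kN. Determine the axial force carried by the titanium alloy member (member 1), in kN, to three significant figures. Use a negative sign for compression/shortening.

-45.7 kN

A_1 = 1030 mm².
Equal strain + equilibrium ⇒ each member carries load in proportion to AE: A₁E₁ = 120600000 N, A₂E₂ = 2408000 N, ΣAE = 123000000 N.
F₁ = P·A₁E₁/ΣAE = -46600·120600000/123000000 = -45690 N.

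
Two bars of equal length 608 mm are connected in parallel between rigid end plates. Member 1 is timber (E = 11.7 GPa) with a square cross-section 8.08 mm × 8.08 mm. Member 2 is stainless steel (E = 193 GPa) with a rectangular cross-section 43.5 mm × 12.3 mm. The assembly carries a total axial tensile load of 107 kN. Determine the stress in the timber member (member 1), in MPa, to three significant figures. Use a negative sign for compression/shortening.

A_1 = 65.29 mm².
A_2 = 535.1 mm².
Equal strain + equilibrium ⇒ each member carries load in proportion to AE: A₁E₁ = 763900 N, A₂E₂ = 103300000 N, ΣAE = 104000000 N.
σ₁ = P·E₁/ΣAE = 107000·11700/104000000 = 12.03 MPa.

12.0 MPa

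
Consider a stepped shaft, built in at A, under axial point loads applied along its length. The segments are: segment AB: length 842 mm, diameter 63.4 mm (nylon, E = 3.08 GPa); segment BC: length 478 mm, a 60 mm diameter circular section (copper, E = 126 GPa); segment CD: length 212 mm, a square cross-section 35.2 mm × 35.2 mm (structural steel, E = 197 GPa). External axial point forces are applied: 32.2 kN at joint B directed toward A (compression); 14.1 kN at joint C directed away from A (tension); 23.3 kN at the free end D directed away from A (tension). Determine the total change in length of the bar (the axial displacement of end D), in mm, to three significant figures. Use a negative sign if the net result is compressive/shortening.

0.521 mm

Internal axial forces (sectioning from the free end, tension +): N_CD = 23.3 kN, N_BC = 37.4 kN, N_AB = 5.2 kN.
A_AB = 3157 mm².
A_BC = 2827 mm².
A_CD = 1239 mm².
δ_AB = 5200·842/(3157·3080) = 0.4503 mm
δ_BC = 37400·478/(2827·126000) = 0.05018 mm
δ_CD = 23300·212/(1239·197000) = 0.02024 mm
δ = Σδ_i = 0.5207 mm.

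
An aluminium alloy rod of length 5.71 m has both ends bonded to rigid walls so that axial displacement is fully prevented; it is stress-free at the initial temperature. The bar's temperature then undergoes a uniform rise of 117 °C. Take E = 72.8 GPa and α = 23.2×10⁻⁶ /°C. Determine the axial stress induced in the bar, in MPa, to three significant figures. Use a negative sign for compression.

-198 MPa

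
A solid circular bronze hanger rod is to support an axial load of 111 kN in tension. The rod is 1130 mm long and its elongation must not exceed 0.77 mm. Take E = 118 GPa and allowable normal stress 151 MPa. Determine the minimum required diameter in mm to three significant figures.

Required area A ≥ P/σ_allow = 111000/151 = 735.1 mm².
For a solid circular section, d ≥ √(4A/π) = 30.59 mm.
Elongation limit: A ≥ PL/(Eδ_allow) = 111000·1130/(118000·0.77) = 1380 mm² ⇒ d ≥ 41.92 mm.
The elongation limit governs.

41.9 mm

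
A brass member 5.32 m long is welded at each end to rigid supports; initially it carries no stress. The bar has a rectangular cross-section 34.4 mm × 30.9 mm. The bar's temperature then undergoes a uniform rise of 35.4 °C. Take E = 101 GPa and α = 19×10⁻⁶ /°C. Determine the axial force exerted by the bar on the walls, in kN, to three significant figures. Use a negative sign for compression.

Free thermal expansion αLΔT = 19e-6 · 5320 · 35.4 = 3.578 mm.
The walls impose strain ε = −(3.578)/5320 = -6.7260e-04; σ = Eε = 101000 · -6.7260e-04 = -67.93 MPa.
Wall reaction R = σ·A = -67.93·1063 = -72210 N = -72.21 kN.

-72.2 kN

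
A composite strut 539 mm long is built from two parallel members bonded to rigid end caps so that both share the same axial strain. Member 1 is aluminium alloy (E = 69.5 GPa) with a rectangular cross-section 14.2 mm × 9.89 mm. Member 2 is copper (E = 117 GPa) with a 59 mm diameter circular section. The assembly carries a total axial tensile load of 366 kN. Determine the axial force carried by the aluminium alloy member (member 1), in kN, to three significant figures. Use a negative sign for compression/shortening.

A_1 = 140.4 mm².
A_2 = 2734 mm².
Equal strain + equilibrium ⇒ each member carries load in proportion to AE: A₁E₁ = 9760000 N, A₂E₂ = 319900000 N, ΣAE = 329600000 N.
F₁ = P·A₁E₁/ΣAE = 366000·9760000/329600000 = 10840 N.

10.8 kN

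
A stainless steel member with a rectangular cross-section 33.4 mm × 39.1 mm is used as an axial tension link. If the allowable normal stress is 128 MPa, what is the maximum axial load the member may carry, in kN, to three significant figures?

167 kN

A = 1306 mm².
P_max = σ_allow · A = 128 · 1306 = 167200 N = 167.2 kN.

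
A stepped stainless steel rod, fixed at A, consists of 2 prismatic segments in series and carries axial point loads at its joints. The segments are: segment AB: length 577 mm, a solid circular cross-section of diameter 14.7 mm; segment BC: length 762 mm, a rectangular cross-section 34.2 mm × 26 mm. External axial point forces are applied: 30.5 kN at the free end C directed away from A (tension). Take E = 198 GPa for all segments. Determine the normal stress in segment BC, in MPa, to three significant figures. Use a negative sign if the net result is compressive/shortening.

34.3 MPa

Internal axial forces (sectioning from the free end, tension +): N_BC = 30.5 kN, N_AB = 30.5 kN.
A_BC = 889.2 mm².
σ_BC = N_BC/A_BC = 30500/889.2 = 34.3 MPa.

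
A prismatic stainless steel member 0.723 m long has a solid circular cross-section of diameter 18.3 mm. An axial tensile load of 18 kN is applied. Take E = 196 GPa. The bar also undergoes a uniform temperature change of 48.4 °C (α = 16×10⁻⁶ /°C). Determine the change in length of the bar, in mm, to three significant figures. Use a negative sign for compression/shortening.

A = 263 mm².
δ_mech = NL/(AE) = 18000·723/(263·196000) = 0.2524 mm.
δ_thermal = αLΔT = 16e-6·723·48.4 = 0.5599 mm.
δ = δ_mech + δ_thermal = 0.8123 mm.

0.812 mm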